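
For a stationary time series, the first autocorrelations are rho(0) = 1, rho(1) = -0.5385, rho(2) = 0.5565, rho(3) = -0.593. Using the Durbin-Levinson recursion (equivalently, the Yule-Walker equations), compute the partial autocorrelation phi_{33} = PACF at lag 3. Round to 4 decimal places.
\phi_{33} = -0.3339

The PACF at lag k is phi_{kk}, the last component of the solution
to the Yule-Walker system G_k phi = r_k where
  (G_k)_{ij} = rho(|i - j|), (r_k)_i = rho(i), i,j = 1..k.
Equivalently, Durbin-Levinson gives phi_{kk} iteratively:
  phi_{11} = rho(1)
  phi_{kk} = [rho(k) - sum_{j=1..k-1} phi_{k-1,j} rho(k-j)]
            / [1 - sum_{j=1..k-1} phi_{k-1,j} rho(j)],
  phi_{k,j} = phi_{k-1,j} - phi_{kk} phi_{k-1,k-j},  j = 1..k-1.
Step k = 1:
  phi_11 = rho(1) = -0.5385.
Step k = 2:
  phi_22 = [rho(2) - phi_11 rho(1)] / [1 - phi_11 rho(1)] = [0.5565 - (-0.5385)(-0.5385)] / [1 - (-0.5385)(-0.5385)]
         = 0.26651775 / 0.71001775 = 0.375368.
  Update: phi_21 = phi_11 - phi_22 phi_11 = -0.5385 - (0.375368)(-0.5385) = -0.336364.
Step k = 3:
  phi_33 = [rho(3) - phi_21 rho(2) - phi_22 rho(1)] / [1 - phi_21 rho(1) - phi_22 rho(2)]
    numerator   = -0.593 - (-0.336364)(0.5565) - (0.375368)(-0.5385) = -0.20367765
    denominator = 1 - (-0.336364)(-0.5385) - (0.375368)(0.5565) = 0.60997559
  phi_33 = -0.20367765 / 0.60997559 = -0.3339.
Therefore phi_{33} = -0.3339.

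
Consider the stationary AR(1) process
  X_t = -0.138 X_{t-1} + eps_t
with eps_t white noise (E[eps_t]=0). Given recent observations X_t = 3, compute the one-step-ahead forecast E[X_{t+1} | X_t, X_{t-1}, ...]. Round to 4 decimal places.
E[X_{t+1} \mid \mathcal F_t] = -0.4140

For an AR(p) model X_t = c + sum_i phi_i X_{t-i} + eps_t, the
one-step-ahead conditional mean is
  E[X_{t+1} | X_t, ...] = c + sum_i phi_i X_{t+1-i}.
Substitute known values:
  E[X_{t+1} | ...] = (-0.138) * (3)
                   = -0.4140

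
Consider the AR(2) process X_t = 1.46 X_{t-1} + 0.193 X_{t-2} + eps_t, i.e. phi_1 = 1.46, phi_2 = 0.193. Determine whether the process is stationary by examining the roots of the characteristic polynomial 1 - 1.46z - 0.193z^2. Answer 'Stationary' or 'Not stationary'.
\text{Not stationary}

The AR(p) characteristic polynomial is P(z) = 1 - 1.46z - 0.193z^2.
Stationarity requires all roots to lie outside the unit circle, i.e. |z| > 1 for every root.
Set 1 + (-1.46) z + (-0.193) z^2 = 0, i.e. a z^2 + b z + c = 0 with a = -0.193, b = -1.46, c = 1.
Discriminant D = b^2 - 4ac = (-1.46)^2 - 4*(-0.193)*1 = 2.1316 - (-0.772) = 2.9036.
D >= 0, so the roots are real: z = (-b +/- sqrt(D)) / (2a) = (1.46 +/- 1.703995) / (-0.386).
  z_1 = (1.46 + 1.703995) / (-0.386) = -8.1969,   |z_1| = 8.1969.
  z_2 = (1.46 - 1.703995) / (-0.386) = 0.6321,   |z_2| = 0.6321.
Moduli of all roots: 8.1969, 0.6321.
All moduli strictly greater than 1? No.
Verdict: Not stationary.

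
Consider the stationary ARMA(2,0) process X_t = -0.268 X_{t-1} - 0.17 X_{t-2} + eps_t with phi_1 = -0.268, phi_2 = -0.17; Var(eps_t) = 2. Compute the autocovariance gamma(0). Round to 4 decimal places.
\gamma(0) = 2.1736

Multiply the model equation by X_{t-k} and take expectations. With theta_0 = psi_0 = 1 and psi_j the MA(infinity) weights, this gives
  gamma(k) - sum_i phi_i gamma(k-i) = c_k,
  c_k = sigma^2 * sum_{j=k..q} theta_j psi_{j-k}   (c_k = 0 for k > q),
using gamma(-m) = gamma(m).
Pure AR (q = 0): c_0 = sigma^2 = 2, c_k = 0 for k >= 1.
Equations for k = 0, 1, 2 (AR order 2, c_2 = 0):
  (E0) gamma(0) = phi_1 gamma(1) + phi_2 gamma(2) + c_0
  (E1) gamma(1) = phi_1 gamma(0) + phi_2 gamma(1) + c_1
  (E2) gamma(2) = phi_1 gamma(1) + phi_2 gamma(0)
From (E1): gamma(1) = A gamma(0) + B with
  A = phi_1 / (1 - phi_2) = -0.268 / 1.17 = -0.22906,   B = c_1 / (1 - phi_2) = 0 / 1.17 = 0.
Insert (E2) into (E0): gamma(0) (1 - phi_2^2) = phi_1 (1 + phi_2) gamma(1) + c_0.
  phi_1 (1 + phi_2) = (-0.268)(0.83) = -0.22244,   1 - phi_2^2 = 0.9711.
Replace gamma(1) by A gamma(0) + B and collect gamma(0):
  gamma(0) [0.9711 - (-0.22244)(-0.22906)] = c_0 = 2
  gamma(0) * 0.920148 = 2
  gamma(0) = 2 / 0.920148 = 2.173564.
Therefore gamma(0) = 2.1736 (to 4 decimal places).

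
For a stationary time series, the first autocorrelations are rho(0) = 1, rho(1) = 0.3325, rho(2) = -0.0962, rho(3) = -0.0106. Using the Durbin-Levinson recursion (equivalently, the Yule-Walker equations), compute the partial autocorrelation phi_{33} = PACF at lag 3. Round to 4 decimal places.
\phi_{33} = 0.1261

The PACF at lag k is phi_{kk}, the last component of the solution
to the Yule-Walker system G_k phi = r_k where
  (G_k)_{ij} = rho(|i - j|), (r_k)_i = rho(i), i,j = 1..k.
Equivalently, Durbin-Levinson gives phi_{kk} iteratively:
  phi_{11} = rho(1)
  phi_{kk} = [rho(k) - sum_{j=1..k-1} phi_{k-1,j} rho(k-j)]
            / [1 - sum_{j=1..k-1} phi_{k-1,j} rho(j)],
  phi_{k,j} = phi_{k-1,j} - phi_{kk} phi_{k-1,k-j},  j = 1..k-1.
Step k = 1:
  phi_11 = rho(1) = 0.3325.
Step k = 2:
  phi_22 = [rho(2) - phi_11 rho(1)] / [1 - phi_11 rho(1)] = [-0.0962 - (0.3325)(0.3325)] / [1 - (0.3325)(0.3325)]
         = -0.20675625 / 0.88944375 = -0.232456.
  Update: phi_21 = phi_11 - phi_22 phi_11 = 0.3325 - (-0.232456)(0.3325) = 0.409792.
Step k = 3:
  phi_33 = [rho(3) - phi_21 rho(2) - phi_22 rho(1)] / [1 - phi_21 rho(1) - phi_22 rho(2)]
    numerator   = -0.0106 - (0.409792)(-0.0962) - (-0.232456)(0.3325) = 0.10611346
    denominator = 1 - (0.409792)(0.3325) - (-0.232456)(-0.0962) = 0.84138209
  phi_33 = 0.10611346 / 0.84138209 = 0.1261.
Therefore phi_{33} = 0.1261.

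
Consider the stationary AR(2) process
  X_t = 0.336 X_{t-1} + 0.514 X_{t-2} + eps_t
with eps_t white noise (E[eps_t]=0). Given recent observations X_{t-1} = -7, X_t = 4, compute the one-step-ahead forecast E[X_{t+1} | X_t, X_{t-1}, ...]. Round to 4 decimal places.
E[X_{t+1} \mid \mathcal F_t] = -2.2540

For an AR(p) model X_t = c + sum_i phi_i X_{t-i} + eps_t, the
one-step-ahead conditional mean is
  E[X_{t+1} | X_t, ...] = c + sum_i phi_i X_{t+1-i}.
Substitute known values:
  E[X_{t+1} | ...] = (0.336) * (4) + (0.514) * (-7)
                   = -2.2540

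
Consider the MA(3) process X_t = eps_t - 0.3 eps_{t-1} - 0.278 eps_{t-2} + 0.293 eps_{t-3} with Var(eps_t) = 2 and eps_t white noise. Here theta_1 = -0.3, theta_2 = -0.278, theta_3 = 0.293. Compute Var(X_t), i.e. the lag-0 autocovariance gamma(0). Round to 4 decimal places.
\gamma(0) = 2.5063

For an MA(q) process X_t = eps_t + sum_i theta_i eps_{t-i} with
Var(eps_t) = sigma^2, the variance is
  gamma(0) = sigma^2 * (1 + sum_i theta_i^2).
  sum_i theta_i^2 = (-0.3)^2 + (-0.278)^2 + (0.293)^2 = 0.09 + 0.077284 + 0.085849 = 0.253133.
  gamma(0) = 2 * (1 + 0.253133) = 2 * 1.253133 = 2.506266, which rounds to 2.5063.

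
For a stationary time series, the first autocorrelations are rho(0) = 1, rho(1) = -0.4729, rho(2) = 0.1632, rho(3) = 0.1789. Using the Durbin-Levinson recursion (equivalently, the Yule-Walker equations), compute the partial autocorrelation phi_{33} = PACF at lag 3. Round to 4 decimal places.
\phi_{33} = 0.2919

The PACF at lag k is phi_{kk}, the last component of the solution
to the Yule-Walker system G_k phi = r_k where
  (G_k)_{ij} = rho(|i - j|), (r_k)_i = rho(i), i,j = 1..k.
Equivalently, Durbin-Levinson gives phi_{kk} iteratively:
  phi_{11} = rho(1)
  phi_{kk} = [rho(k) - sum_{j=1..k-1} phi_{k-1,j} rho(k-j)]
            / [1 - sum_{j=1..k-1} phi_{k-1,j} rho(j)],
  phi_{k,j} = phi_{k-1,j} - phi_{kk} phi_{k-1,k-j},  j = 1..k-1.
Step k = 1:
  phi_11 = rho(1) = -0.4729.
Step k = 2:
  phi_22 = [rho(2) - phi_11 rho(1)] / [1 - phi_11 rho(1)] = [0.1632 - (-0.4729)(-0.4729)] / [1 - (-0.4729)(-0.4729)]
         = -0.06043441 / 0.77636559 = -0.077843.
  Update: phi_21 = phi_11 - phi_22 phi_11 = -0.4729 - (-0.077843)(-0.4729) = -0.509712.
Step k = 3:
  phi_33 = [rho(3) - phi_21 rho(2) - phi_22 rho(1)] / [1 - phi_21 rho(1) - phi_22 rho(2)]
    numerator   = 0.1789 - (-0.509712)(0.1632) - (-0.077843)(-0.4729) = 0.22527315
    denominator = 1 - (-0.509712)(-0.4729) - (-0.077843)(0.1632) = 0.77166121
  phi_33 = 0.22527315 / 0.77166121 = 0.2919.
Therefore phi_{33} = 0.2919.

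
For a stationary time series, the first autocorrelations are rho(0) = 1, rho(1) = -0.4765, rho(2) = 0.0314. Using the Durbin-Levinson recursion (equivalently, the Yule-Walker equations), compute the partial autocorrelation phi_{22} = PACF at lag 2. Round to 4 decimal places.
\phi_{22} = -0.2531

The PACF at lag k is phi_{kk}, the last component of the solution
to the Yule-Walker system G_k phi = r_k where
  (G_k)_{ij} = rho(|i - j|), (r_k)_i = rho(i), i,j = 1..k.
Equivalently, Durbin-Levinson gives phi_{kk} iteratively:
  phi_{11} = rho(1)
  phi_{kk} = [rho(k) - sum_{j=1..k-1} phi_{k-1,j} rho(k-j)]
            / [1 - sum_{j=1..k-1} phi_{k-1,j} rho(j)],
  phi_{k,j} = phi_{k-1,j} - phi_{kk} phi_{k-1,k-j},  j = 1..k-1.
Step k = 1:
  phi_11 = rho(1) = -0.4765.
Step k = 2:
  phi_22 = [rho(2) - phi_11 rho(1)] / [1 - phi_11 rho(1)] = [0.0314 - (-0.4765)(-0.4765)] / [1 - (-0.4765)(-0.4765)]
         = -0.19565225 / 0.77294775 = -0.2531.
Therefore phi_{22} = -0.2531.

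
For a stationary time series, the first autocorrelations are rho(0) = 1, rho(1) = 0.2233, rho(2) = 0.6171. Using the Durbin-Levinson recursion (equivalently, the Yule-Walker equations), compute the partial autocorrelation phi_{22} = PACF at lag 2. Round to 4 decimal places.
\phi_{22} = 0.5970

The PACF at lag k is phi_{kk}, the last component of the solution
to the Yule-Walker system G_k phi = r_k where
  (G_k)_{ij} = rho(|i - j|), (r_k)_i = rho(i), i,j = 1..k.
Equivalently, Durbin-Levinson gives phi_{kk} iteratively:
  phi_{11} = rho(1)
  phi_{kk} = [rho(k) - sum_{j=1..k-1} phi_{k-1,j} rho(k-j)]
            / [1 - sum_{j=1..k-1} phi_{k-1,j} rho(j)],
  phi_{k,j} = phi_{k-1,j} - phi_{kk} phi_{k-1,k-j},  j = 1..k-1.
Step k = 1:
  phi_11 = rho(1) = 0.2233.
Step k = 2:
  phi_22 = [rho(2) - phi_11 rho(1)] / [1 - phi_11 rho(1)] = [0.6171 - (0.2233)(0.2233)] / [1 - (0.2233)(0.2233)]
         = 0.56723711 / 0.95013711 = 0.597.
Therefore phi_{22} = 0.5970.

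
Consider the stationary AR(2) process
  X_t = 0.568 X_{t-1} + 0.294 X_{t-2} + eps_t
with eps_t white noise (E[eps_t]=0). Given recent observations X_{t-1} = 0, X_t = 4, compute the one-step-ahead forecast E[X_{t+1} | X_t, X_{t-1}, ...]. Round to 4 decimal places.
E[X_{t+1} \mid \mathcal F_t] = 2.2720

For an AR(p) model X_t = c + sum_i phi_i X_{t-i} + eps_t, the
one-step-ahead conditional mean is
  E[X_{t+1} | X_t, ...] = c + sum_i phi_i X_{t+1-i}.
Substitute known values:
  E[X_{t+1} | ...] = (0.568) * (4) + (0.294) * (0)
                   = 2.2720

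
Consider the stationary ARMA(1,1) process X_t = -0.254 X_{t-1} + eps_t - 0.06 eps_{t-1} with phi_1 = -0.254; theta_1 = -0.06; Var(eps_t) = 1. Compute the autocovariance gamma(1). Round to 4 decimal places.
\gamma(1) = -0.3408

Multiply the model equation by X_{t-k} and take expectations. With theta_0 = psi_0 = 1 and psi_j the MA(infinity) weights, this gives
  gamma(k) - sum_i phi_i gamma(k-i) = c_k,
  c_k = sigma^2 * sum_{j=k..q} theta_j psi_{j-k}   (c_k = 0 for k > q),
using gamma(-m) = gamma(m).
psi-weights needed (psi_j = theta_j + sum_i phi_i psi_{j-i}):
  psi_1 = theta_1 + phi_1 = -0.06 + (-0.254) = -0.314
Right-hand sides:
  c_0 = sigma^2 (1 + theta_1 psi_1) = 1 * (1 + (-0.06)(-0.314)) = 1 * 1.01884 = 1.01884
  c_1 = sigma^2 theta_1 = 1 * (-0.06) = -0.06
  c_2 = 0
Equations for k = 0 and k = 1 (AR order 1):
  gamma(0) = phi_1 gamma(1) + c_0
  gamma(1) = phi_1 gamma(0) + c_1
Substituting the second into the first: gamma(0) (1 - phi_1^2) = c_0 + phi_1 c_1, so
  gamma(0) = (c_0 + phi_1 c_1) / (1 - phi_1^2) = (1.01884 + (-0.254)(-0.06)) / (1 - (-0.254)^2) = 1.03408 / 0.935484 = 1.105396.
  gamma(1) = phi_1 gamma(0) + c_1 = (-0.254)(1.105396) + (-0.06) = -0.340771.
Therefore gamma(1) = -0.3408 (to 4 decimal places).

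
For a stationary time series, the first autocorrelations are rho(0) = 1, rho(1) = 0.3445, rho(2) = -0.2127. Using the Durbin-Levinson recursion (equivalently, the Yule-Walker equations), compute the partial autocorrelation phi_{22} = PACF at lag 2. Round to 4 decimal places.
\phi_{22} = -0.3760

The PACF at lag k is phi_{kk}, the last component of the solution
to the Yule-Walker system G_k phi = r_k where
  (G_k)_{ij} = rho(|i - j|), (r_k)_i = rho(i), i,j = 1..k.
Equivalently, Durbin-Levinson gives phi_{kk} iteratively:
  phi_{11} = rho(1)
  phi_{kk} = [rho(k) - sum_{j=1..k-1} phi_{k-1,j} rho(k-j)]
            / [1 - sum_{j=1..k-1} phi_{k-1,j} rho(j)],
  phi_{k,j} = phi_{k-1,j} - phi_{kk} phi_{k-1,k-j},  j = 1..k-1.
Step k = 1:
  phi_11 = rho(1) = 0.3445.
Step k = 2:
  phi_22 = [rho(2) - phi_11 rho(1)] / [1 - phi_11 rho(1)] = [-0.2127 - (0.3445)(0.3445)] / [1 - (0.3445)(0.3445)]
         = -0.33138025 / 0.88131975 = -0.376.
Therefore phi_{22} = -0.3760.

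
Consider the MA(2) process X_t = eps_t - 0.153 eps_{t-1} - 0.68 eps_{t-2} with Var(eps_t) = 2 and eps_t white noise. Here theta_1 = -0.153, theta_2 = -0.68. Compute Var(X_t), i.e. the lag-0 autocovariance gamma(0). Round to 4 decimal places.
\gamma(0) = 2.9716

For an MA(q) process X_t = eps_t + sum_i theta_i eps_{t-i} with
Var(eps_t) = sigma^2, the variance is
  gamma(0) = sigma^2 * (1 + sum_i theta_i^2).
  sum_i theta_i^2 = (-0.153)^2 + (-0.68)^2 = 0.023409 + 0.4624 = 0.485809.
  gamma(0) = 2 * (1 + 0.485809) = 2 * 1.485809 = 2.971618, which rounds to 2.9716.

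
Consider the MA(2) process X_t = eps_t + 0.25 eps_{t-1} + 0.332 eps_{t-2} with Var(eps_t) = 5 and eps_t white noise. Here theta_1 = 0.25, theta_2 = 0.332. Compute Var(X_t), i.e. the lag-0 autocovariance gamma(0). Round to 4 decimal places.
\gamma(0) = 5.8636

For an MA(q) process X_t = eps_t + sum_i theta_i eps_{t-i} with
Var(eps_t) = sigma^2, the variance is
  gamma(0) = sigma^2 * (1 + sum_i theta_i^2).
  sum_i theta_i^2 = (0.25)^2 + (0.332)^2 = 0.0625 + 0.110224 = 0.172724.
  gamma(0) = 5 * (1 + 0.172724) = 5 * 1.172724 = 5.86362, which rounds to 5.8636.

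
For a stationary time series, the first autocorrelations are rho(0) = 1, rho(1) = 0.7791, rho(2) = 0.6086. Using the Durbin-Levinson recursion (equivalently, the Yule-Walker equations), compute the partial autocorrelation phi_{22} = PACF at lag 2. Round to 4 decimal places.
\phi_{22} = 0.0041

The PACF at lag k is phi_{kk}, the last component of the solution
to the Yule-Walker system G_k phi = r_k where
  (G_k)_{ij} = rho(|i - j|), (r_k)_i = rho(i), i,j = 1..k.
Equivalently, Durbin-Levinson gives phi_{kk} iteratively:
  phi_{11} = rho(1)
  phi_{kk} = [rho(k) - sum_{j=1..k-1} phi_{k-1,j} rho(k-j)]
            / [1 - sum_{j=1..k-1} phi_{k-1,j} rho(j)],
  phi_{k,j} = phi_{k-1,j} - phi_{kk} phi_{k-1,k-j},  j = 1..k-1.
Step k = 1:
  phi_11 = rho(1) = 0.7791.
Step k = 2:
  phi_22 = [rho(2) - phi_11 rho(1)] / [1 - phi_11 rho(1)] = [0.6086 - (0.7791)(0.7791)] / [1 - (0.7791)(0.7791)]
         = 0.00160319 / 0.39300319 = 0.0041.
Therefore phi_{22} = 0.0041.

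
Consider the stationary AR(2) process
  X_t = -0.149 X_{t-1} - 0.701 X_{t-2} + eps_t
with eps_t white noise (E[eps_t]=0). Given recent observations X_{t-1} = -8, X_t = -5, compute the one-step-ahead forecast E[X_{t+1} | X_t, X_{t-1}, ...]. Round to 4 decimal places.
E[X_{t+1} \mid \mathcal F_t] = 6.3530

For an AR(p) model X_t = c + sum_i phi_i X_{t-i} + eps_t, the
one-step-ahead conditional mean is
  E[X_{t+1} | X_t, ...] = c + sum_i phi_i X_{t+1-i}.
Substitute known values:
  E[X_{t+1} | ...] = (-0.149) * (-5) + (-0.701) * (-8)
                   = 6.3530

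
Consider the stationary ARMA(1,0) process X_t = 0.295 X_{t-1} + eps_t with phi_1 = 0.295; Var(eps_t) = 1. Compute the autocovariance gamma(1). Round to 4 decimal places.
\gamma(1) = 0.3231

Multiply the model equation by X_{t-k} and take expectations. With theta_0 = psi_0 = 1 and psi_j the MA(infinity) weights, this gives
  gamma(k) - sum_i phi_i gamma(k-i) = c_k,
  c_k = sigma^2 * sum_{j=k..q} theta_j psi_{j-k}   (c_k = 0 for k > q),
using gamma(-m) = gamma(m).
Pure AR (q = 0): c_0 = sigma^2 = 1, c_k = 0 for k >= 1.
Equations for k = 0 and k = 1 (AR order 1):
  gamma(0) = phi_1 gamma(1) + c_0
  gamma(1) = phi_1 gamma(0) + c_1
Substituting the second into the first: gamma(0) (1 - phi_1^2) = c_0 + phi_1 c_1, so
  gamma(0) = c_0 / (1 - phi_1^2) = 1 / (1 - (0.295)^2) = 1 / 0.912975 = 1.09532.
  gamma(1) = phi_1 gamma(0) = (0.295)(1.09532) = 0.323119.
Therefore gamma(1) = 0.3231 (to 4 decimal places).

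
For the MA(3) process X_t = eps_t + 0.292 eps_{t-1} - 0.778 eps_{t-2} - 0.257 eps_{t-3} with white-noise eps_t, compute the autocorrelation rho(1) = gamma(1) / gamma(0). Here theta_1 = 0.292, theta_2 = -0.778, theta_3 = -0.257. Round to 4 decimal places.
\rho(1) = 0.1507

For an MA(q) process with theta_0 = 1, the autocovariance is
  gamma(k) = sigma^2 * sum_{i=0..q-k} theta_i * theta_{i+k},
and rho(k) = gamma(k) / gamma(0). Sigma^2 cancels.
  numerator   = (1)*(0.292) + (0.292)*(-0.778) + (-0.778)*(-0.257) = 0.26477.
  denominator = (1)^2 + (0.292)^2 + (-0.778)^2 + (-0.257)^2 = 1.756597.
  rho(1) = 0.26477 / 1.756597 = 0.1507.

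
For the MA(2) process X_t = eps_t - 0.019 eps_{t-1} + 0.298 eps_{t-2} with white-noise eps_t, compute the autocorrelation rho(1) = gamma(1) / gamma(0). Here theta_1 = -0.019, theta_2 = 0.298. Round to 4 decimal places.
\rho(1) = -0.0226

For an MA(q) process with theta_0 = 1, the autocovariance is
  gamma(k) = sigma^2 * sum_{i=0..q-k} theta_i * theta_{i+k},
and rho(k) = gamma(k) / gamma(0). Sigma^2 cancels.
  numerator   = (1)*(-0.019) + (-0.019)*(0.298) = -0.024662.
  denominator = (1)^2 + (-0.019)^2 + (0.298)^2 = 1.089165.
  rho(1) = -0.024662 / 1.089165 = -0.0226.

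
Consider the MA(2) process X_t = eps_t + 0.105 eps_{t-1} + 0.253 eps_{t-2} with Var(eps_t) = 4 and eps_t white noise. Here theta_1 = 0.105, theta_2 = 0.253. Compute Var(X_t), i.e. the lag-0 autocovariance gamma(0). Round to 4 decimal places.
\gamma(0) = 4.3001

For an MA(q) process X_t = eps_t + sum_i theta_i eps_{t-i} with
Var(eps_t) = sigma^2, the variance is
  gamma(0) = sigma^2 * (1 + sum_i theta_i^2).
  sum_i theta_i^2 = (0.105)^2 + (0.253)^2 = 0.011025 + 0.064009 = 0.075034.
  gamma(0) = 4 * (1 + 0.075034) = 4 * 1.075034 = 4.300136, which rounds to 4.3001.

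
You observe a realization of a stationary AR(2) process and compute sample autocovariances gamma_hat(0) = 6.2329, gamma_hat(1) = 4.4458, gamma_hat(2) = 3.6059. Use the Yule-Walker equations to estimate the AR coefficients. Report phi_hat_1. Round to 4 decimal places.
\hat\phi_{1} = 0.6120

The Yule-Walker equations for an AR(p) process read, in matrix form,
  Gamma_p phi = r_p,   with   (Gamma_p)_{ij} = gamma(|i - j|),
                       (r_p)_i = gamma(i),   i,j = 1..p.
Substitute the sample gammas (Toeplitz matrix and right-hand side of size 2):
  Gamma_p = [[6.2329, 4.4458], [4.4458, 6.2329]]
  r_p     = [4.4458, 3.6059]
Written out:
  6.2329 phi_1 + 4.4458 phi_2 = 4.4458
  4.4458 phi_1 + 6.2329 phi_2 = 3.6059
Solve by Cramer's rule:
  det = gamma(0)^2 - gamma(1)^2 = (6.2329)^2 - (4.4458)^2 = 38.84904241 - 19.76513764 = 19.08390477
  phi_hat_1 = [gamma(1) gamma(0) - gamma(1) gamma(2)] / det = [(4.4458)(6.2329) - (4.4458)(3.6059)] / 19.08390477 = 11.6791166 / 19.08390477 = 0.612
  phi_hat_2 = [gamma(0) gamma(2) - gamma(1)^2] / det = [(6.2329)(3.6059) - (4.4458)^2] / 19.08390477 = 2.71007647 / 19.08390477 = 0.142
So phi_hat = [0.6120, 0.1420].
Therefore phi_hat_1 = 0.6120.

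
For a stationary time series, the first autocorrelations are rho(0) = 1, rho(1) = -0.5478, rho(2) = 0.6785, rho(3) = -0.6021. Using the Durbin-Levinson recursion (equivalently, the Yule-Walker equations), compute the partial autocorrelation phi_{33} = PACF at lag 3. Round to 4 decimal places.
\phi_{33} = -0.2730

The PACF at lag k is phi_{kk}, the last component of the solution
to the Yule-Walker system G_k phi = r_k where
  (G_k)_{ij} = rho(|i - j|), (r_k)_i = rho(i), i,j = 1..k.
Equivalently, Durbin-Levinson gives phi_{kk} iteratively:
  phi_{11} = rho(1)
  phi_{kk} = [rho(k) - sum_{j=1..k-1} phi_{k-1,j} rho(k-j)]
            / [1 - sum_{j=1..k-1} phi_{k-1,j} rho(j)],
  phi_{k,j} = phi_{k-1,j} - phi_{kk} phi_{k-1,k-j},  j = 1..k-1.
Step k = 1:
  phi_11 = rho(1) = -0.5478.
Step k = 2:
  phi_22 = [rho(2) - phi_11 rho(1)] / [1 - phi_11 rho(1)] = [0.6785 - (-0.5478)(-0.5478)] / [1 - (-0.5478)(-0.5478)]
         = 0.37841516 / 0.69991516 = 0.540659.
  Update: phi_21 = phi_11 - phi_22 phi_11 = -0.5478 - (0.540659)(-0.5478) = -0.251627.
Step k = 3:
  phi_33 = [rho(3) - phi_21 rho(2) - phi_22 rho(1)] / [1 - phi_21 rho(1) - phi_22 rho(2)]
    numerator   = -0.6021 - (-0.251627)(0.6785) - (0.540659)(-0.5478) = -0.13519815
    denominator = 1 - (-0.251627)(-0.5478) - (0.540659)(0.6785) = 0.49532174
  phi_33 = -0.13519815 / 0.49532174 = -0.273.
Therefore phi_{33} = -0.2730.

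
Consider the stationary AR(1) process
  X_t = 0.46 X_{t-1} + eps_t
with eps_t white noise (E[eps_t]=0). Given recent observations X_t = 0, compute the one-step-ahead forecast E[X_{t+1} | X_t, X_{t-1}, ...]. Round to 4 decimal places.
E[X_{t+1} \mid \mathcal F_t] = 0.0000

For an AR(p) model X_t = c + sum_i phi_i X_{t-i} + eps_t, the
one-step-ahead conditional mean is
  E[X_{t+1} | X_t, ...] = c + sum_i phi_i X_{t+1-i}.
Substitute known values:
  E[X_{t+1} | ...] = (0.46) * (0)
                   = 0.0000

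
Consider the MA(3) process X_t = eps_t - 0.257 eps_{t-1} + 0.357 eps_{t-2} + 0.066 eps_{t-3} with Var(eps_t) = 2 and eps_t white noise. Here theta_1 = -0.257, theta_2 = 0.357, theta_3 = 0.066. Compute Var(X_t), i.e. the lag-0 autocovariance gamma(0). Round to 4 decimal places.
\gamma(0) = 2.3957

For an MA(q) process X_t = eps_t + sum_i theta_i eps_{t-i} with
Var(eps_t) = sigma^2, the variance is
  gamma(0) = sigma^2 * (1 + sum_i theta_i^2).
  sum_i theta_i^2 = (-0.257)^2 + (0.357)^2 + (0.066)^2 = 0.066049 + 0.127449 + 0.004356 = 0.197854.
  gamma(0) = 2 * (1 + 0.197854) = 2 * 1.197854 = 2.395708, which rounds to 2.3957.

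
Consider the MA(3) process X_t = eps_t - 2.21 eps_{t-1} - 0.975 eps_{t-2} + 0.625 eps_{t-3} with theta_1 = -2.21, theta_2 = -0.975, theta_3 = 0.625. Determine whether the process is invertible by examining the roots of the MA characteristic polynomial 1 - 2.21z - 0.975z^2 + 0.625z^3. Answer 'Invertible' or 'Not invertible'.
\text{Not invertible}

The MA(q) characteristic polynomial is P(z) = 1 - 2.21z - 0.975z^2 + 0.625z^3.
Invertibility requires all roots to lie outside the unit circle, i.e. |z| > 1 for every root.
Degree 3: look for a simple real root z0 first, then factor out (1 - z/z0) and solve the remaining quadratic.
Testing z0 = 0.4: P(0.4) = 1 + (-2.21)(0.4) + (-0.975)(0.4)^2 + (0.625)(0.4)^3
  = 1 + (-0.884) + (-0.156) + (0.04) = 0.  So z_0 = 0.4 is a root, |z_0| = 0.4.
Divide out the factor (1 - 2.5 z) = (1 - z/z0) (since 1/z0 = 2.5):
  P(z) = (1 - 2.5 z)(1 + (0.29) z + (-0.25) z^2)
  [check: z-coef 0.29 - (2.5) = -2.21; z^2-coef -0.25 - (2.5)(0.29) = -0.975; z^3-coef -(2.5)(-0.25) = 0.625.]
Remaining roots from the quadratic factor 1 + (0.29) z + (-0.25) z^2:
  Set 1 + (0.29) z + (-0.25) z^2 = 0, i.e. a z^2 + b z + c = 0 with a = -0.25, b = 0.29, c = 1.
  Discriminant D = b^2 - 4ac = (0.29)^2 - 4*(-0.25)*1 = 0.0841 - (-1) = 1.0841.
  D >= 0, so the roots are real: z = (-b +/- sqrt(D)) / (2a) = (-0.29 +/- 1.041201) / (-0.5).
    z_1 = (-0.29 + 1.041201) / (-0.5) = -1.5024,   |z_1| = 1.5024.
    z_2 = (-0.29 - 1.041201) / (-0.5) = 2.6624,   |z_2| = 2.6624.
Moduli of all roots: 0.4000, 1.5024, 2.6624.
All moduli strictly greater than 1? No.
Verdict: Not invertible.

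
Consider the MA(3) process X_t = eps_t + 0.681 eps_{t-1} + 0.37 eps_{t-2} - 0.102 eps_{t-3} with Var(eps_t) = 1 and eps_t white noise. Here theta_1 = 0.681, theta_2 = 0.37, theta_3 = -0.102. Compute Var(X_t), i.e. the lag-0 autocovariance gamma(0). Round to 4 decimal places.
\gamma(0) = 1.6111

For an MA(q) process X_t = eps_t + sum_i theta_i eps_{t-i} with
Var(eps_t) = sigma^2, the variance is
  gamma(0) = sigma^2 * (1 + sum_i theta_i^2).
  sum_i theta_i^2 = (0.681)^2 + (0.37)^2 + (-0.102)^2 = 0.463761 + 0.1369 + 0.010404 = 0.611065.
  gamma(0) = 1 * (1 + 0.611065) = 1 * 1.611065 = 1.611065, which rounds to 1.6111.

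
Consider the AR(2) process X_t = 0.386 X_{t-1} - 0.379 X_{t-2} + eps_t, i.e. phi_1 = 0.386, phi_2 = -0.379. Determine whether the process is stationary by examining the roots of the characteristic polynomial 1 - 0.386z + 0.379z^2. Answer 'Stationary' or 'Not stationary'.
\text{Stationary}

The AR(p) characteristic polynomial is P(z) = 1 - 0.386z + 0.379z^2.
Stationarity requires all roots to lie outside the unit circle, i.e. |z| > 1 for every root.
Set 1 + (-0.386) z + (0.379) z^2 = 0, i.e. a z^2 + b z + c = 0 with a = 0.379, b = -0.386, c = 1.
Discriminant D = b^2 - 4ac = (-0.386)^2 - 4*(0.379)*1 = 0.148996 - (1.516) = -1.367004.
D < 0, so the roots are the complex-conjugate pair z = (-b +/- i sqrt(-D)) / (2a) = 0.5092 +/- 1.5425i.
For a conjugate pair |z|^2 = z * conj(z) = (product of roots) = c/a = 1/(0.379) = 2.638522, so |z| = sqrt(2.638522) = 1.6244 for both roots.
Moduli of all roots: 1.6244, 1.6244.
All moduli strictly greater than 1? Yes.
Verdict: Stationary.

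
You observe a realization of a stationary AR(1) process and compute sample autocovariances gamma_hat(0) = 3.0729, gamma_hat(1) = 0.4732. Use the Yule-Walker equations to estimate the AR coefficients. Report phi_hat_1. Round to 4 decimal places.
\hat\phi_{1} = 0.1540

The Yule-Walker equations for an AR(p) process read, in matrix form,
  Gamma_p phi = r_p,   with   (Gamma_p)_{ij} = gamma(|i - j|),
                       (r_p)_i = gamma(i),   i,j = 1..p.
Substitute the sample gammas (Toeplitz matrix and right-hand side of size 1):
  Gamma_p = [[3.0729]]
  r_p     = [0.4732]
With p = 1 this is the single equation gamma(0) phi_1 = gamma(1):
  phi_hat_1 = gamma(1) / gamma(0) = 0.4732 / 3.0729 = 0.1540.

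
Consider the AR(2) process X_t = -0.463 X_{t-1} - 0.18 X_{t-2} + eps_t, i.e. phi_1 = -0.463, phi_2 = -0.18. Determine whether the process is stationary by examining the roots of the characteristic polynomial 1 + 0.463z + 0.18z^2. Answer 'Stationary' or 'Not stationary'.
\text{Stationary}

The AR(p) characteristic polynomial is P(z) = 1 + 0.463z + 0.18z^2.
Stationarity requires all roots to lie outside the unit circle, i.e. |z| > 1 for every root.
Set 1 + (0.463) z + (0.18) z^2 = 0, i.e. a z^2 + b z + c = 0 with a = 0.18, b = 0.463, c = 1.
Discriminant D = b^2 - 4ac = (0.463)^2 - 4*(0.18)*1 = 0.214369 - (0.72) = -0.505631.
D < 0, so the roots are the complex-conjugate pair z = (-b +/- i sqrt(-D)) / (2a) = -1.2861 +/- 1.9752i.
For a conjugate pair |z|^2 = z * conj(z) = (product of roots) = c/a = 1/(0.18) = 5.555556, so |z| = sqrt(5.555556) = 2.357 for both roots.
Moduli of all roots: 2.3570, 2.3570.
All moduli strictly greater than 1? Yes.
Verdict: Stationary.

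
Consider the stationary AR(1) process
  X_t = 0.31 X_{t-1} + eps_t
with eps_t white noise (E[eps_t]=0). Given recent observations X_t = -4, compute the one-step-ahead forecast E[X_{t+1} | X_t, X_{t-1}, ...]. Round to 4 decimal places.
E[X_{t+1} \mid \mathcal F_t] = -1.2400

For an AR(p) model X_t = c + sum_i phi_i X_{t-i} + eps_t, the
one-step-ahead conditional mean is
  E[X_{t+1} | X_t, ...] = c + sum_i phi_i X_{t+1-i}.
Substitute known values:
  E[X_{t+1} | ...] = (0.31) * (-4)
                   = -1.2400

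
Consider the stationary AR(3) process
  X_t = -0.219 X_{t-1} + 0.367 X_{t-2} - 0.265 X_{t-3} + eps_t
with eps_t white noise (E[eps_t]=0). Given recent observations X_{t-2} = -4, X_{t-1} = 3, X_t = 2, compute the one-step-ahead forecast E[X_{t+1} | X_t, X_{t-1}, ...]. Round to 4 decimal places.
E[X_{t+1} \mid \mathcal F_t] = 1.7230

For an AR(p) model X_t = c + sum_i phi_i X_{t-i} + eps_t, the
one-step-ahead conditional mean is
  E[X_{t+1} | X_t, ...] = c + sum_i phi_i X_{t+1-i}.
Substitute known values:
  E[X_{t+1} | ...] = (-0.219) * (2) + (0.367) * (3) + (-0.265) * (-4)
                   = 1.7230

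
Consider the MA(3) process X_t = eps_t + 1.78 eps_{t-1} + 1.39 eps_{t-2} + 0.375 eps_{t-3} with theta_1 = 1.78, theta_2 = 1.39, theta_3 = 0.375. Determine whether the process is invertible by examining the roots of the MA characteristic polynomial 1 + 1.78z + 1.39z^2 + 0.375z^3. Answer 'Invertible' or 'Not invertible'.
\text{Invertible}

The MA(q) characteristic polynomial is P(z) = 1 + 1.78z + 1.39z^2 + 0.375z^3.
Invertibility requires all roots to lie outside the unit circle, i.e. |z| > 1 for every root.
Degree 3: look for a simple real root z0 first, then factor out (1 - z/z0) and solve the remaining quadratic.
Testing z0 = -2: P(-2) = 1 + (1.78)(-2) + (1.39)(-2)^2 + (0.375)(-2)^3
  = 1 + (-3.56) + (5.56) + (-3) = 0.  So z_0 = -2 is a root, |z_0| = 2.
Divide out the factor (1 + 0.5 z) = (1 - z/z0) (since 1/z0 = -0.5):
  P(z) = (1 + 0.5 z)(1 + (1.28) z + (0.75) z^2)
  [check: z-coef 1.28 - (-0.5) = 1.78; z^2-coef 0.75 - (-0.5)(1.28) = 1.39; z^3-coef -(-0.5)(0.75) = 0.375.]
Remaining roots from the quadratic factor 1 + (1.28) z + (0.75) z^2:
  Set 1 + (1.28) z + (0.75) z^2 = 0, i.e. a z^2 + b z + c = 0 with a = 0.75, b = 1.28, c = 1.
  Discriminant D = b^2 - 4ac = (1.28)^2 - 4*(0.75)*1 = 1.6384 - (3) = -1.3616.
  D < 0, so the roots are the complex-conjugate pair z = (-b +/- i sqrt(-D)) / (2a) = -0.8533 +/- 0.7779i.
  For a conjugate pair |z|^2 = z * conj(z) = (product of roots) = c/a = 1/(0.75) = 1.333333, so |z| = sqrt(1.333333) = 1.1547 for both roots.
Moduli of all roots: 2.0000, 1.1547, 1.1547.
All moduli strictly greater than 1? Yes.
Verdict: Invertible.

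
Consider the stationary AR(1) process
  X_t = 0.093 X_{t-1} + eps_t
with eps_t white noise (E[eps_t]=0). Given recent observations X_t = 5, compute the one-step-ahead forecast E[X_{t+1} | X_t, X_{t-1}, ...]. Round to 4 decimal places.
E[X_{t+1} \mid \mathcal F_t] = 0.4650

For an AR(p) model X_t = c + sum_i phi_i X_{t-i} + eps_t, the
one-step-ahead conditional mean is
  E[X_{t+1} | X_t, ...] = c + sum_i phi_i X_{t+1-i}.
Substitute known values:
  E[X_{t+1} | ...] = (0.093) * (5)
                   = 0.4650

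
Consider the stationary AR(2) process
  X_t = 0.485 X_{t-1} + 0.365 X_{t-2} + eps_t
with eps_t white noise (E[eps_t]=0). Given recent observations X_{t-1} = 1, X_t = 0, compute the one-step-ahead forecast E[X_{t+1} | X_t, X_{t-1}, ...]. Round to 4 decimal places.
E[X_{t+1} \mid \mathcal F_t] = 0.3650

For an AR(p) model X_t = c + sum_i phi_i X_{t-i} + eps_t, the
one-step-ahead conditional mean is
  E[X_{t+1} | X_t, ...] = c + sum_i phi_i X_{t+1-i}.
Substitute known values:
  E[X_{t+1} | ...] = (0.485) * (0) + (0.365) * (1)
                   = 0.3650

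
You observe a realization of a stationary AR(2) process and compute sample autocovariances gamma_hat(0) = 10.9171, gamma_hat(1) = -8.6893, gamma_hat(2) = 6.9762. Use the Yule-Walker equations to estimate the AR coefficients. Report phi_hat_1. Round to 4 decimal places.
\hat\phi_{1} = -0.7840

The Yule-Walker equations for an AR(p) process read, in matrix form,
  Gamma_p phi = r_p,   with   (Gamma_p)_{ij} = gamma(|i - j|),
                       (r_p)_i = gamma(i),   i,j = 1..p.
Substitute the sample gammas (Toeplitz matrix and right-hand side of size 2):
  Gamma_p = [[10.9171, -8.6893], [-8.6893, 10.9171]]
  r_p     = [-8.6893, 6.9762]
Written out:
  10.9171 phi_1 - 8.6893 phi_2 = -8.6893
  -8.6893 phi_1 + 10.9171 phi_2 = 6.9762
Solve by Cramer's rule:
  det = gamma(0)^2 - gamma(1)^2 = (10.9171)^2 - (-8.6893)^2 = 119.18307241 - 75.50393449 = 43.67913792
  phi_hat_1 = [gamma(1) gamma(0) - gamma(1) gamma(2)] / det = [(-8.6893)(10.9171) - (-8.6893)(6.9762)] / 43.67913792 = -34.24366237 / 43.67913792 = -0.784
  phi_hat_2 = [gamma(0) gamma(2) - gamma(1)^2] / det = [(10.9171)(6.9762) - (-8.6893)^2] / 43.67913792 = 0.65593853 / 43.67913792 = 0.015
So phi_hat = [-0.7840, 0.0150].
Therefore phi_hat_1 = -0.7840.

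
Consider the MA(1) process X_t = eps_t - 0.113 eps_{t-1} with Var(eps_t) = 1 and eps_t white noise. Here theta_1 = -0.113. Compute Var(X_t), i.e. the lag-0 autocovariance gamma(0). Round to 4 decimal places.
\gamma(0) = 1.0128

For an MA(q) process X_t = eps_t + sum_i theta_i eps_{t-i} with
Var(eps_t) = sigma^2, the variance is
  gamma(0) = sigma^2 * (1 + sum_i theta_i^2).
  sum_i theta_i^2 = (-0.113)^2 = 0.012769.
  gamma(0) = 1 * (1 + 0.012769) = 1 * 1.012769 = 1.012769, which rounds to 1.0128.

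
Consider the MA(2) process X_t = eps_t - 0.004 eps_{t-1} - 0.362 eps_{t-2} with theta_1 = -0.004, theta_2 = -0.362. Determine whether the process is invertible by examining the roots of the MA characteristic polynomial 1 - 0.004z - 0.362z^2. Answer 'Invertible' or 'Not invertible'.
\text{Invertible}

The MA(q) characteristic polynomial is P(z) = 1 - 0.004z - 0.362z^2.
Invertibility requires all roots to lie outside the unit circle, i.e. |z| > 1 for every root.
Set 1 + (-0.004) z + (-0.362) z^2 = 0, i.e. a z^2 + b z + c = 0 with a = -0.362, b = -0.004, c = 1.
Discriminant D = b^2 - 4ac = (-0.004)^2 - 4*(-0.362)*1 = 0.000016 - (-1.448) = 1.448016.
D >= 0, so the roots are real: z = (-b +/- sqrt(D)) / (2a) = (0.004 +/- 1.203335) / (-0.724).
  z_1 = (0.004 + 1.203335) / (-0.724) = -1.6676,   |z_1| = 1.6676.
  z_2 = (0.004 - 1.203335) / (-0.724) = 1.6565,   |z_2| = 1.6565.
Moduli of all roots: 1.6676, 1.6565.
All moduli strictly greater than 1? Yes.
Verdict: Invertible.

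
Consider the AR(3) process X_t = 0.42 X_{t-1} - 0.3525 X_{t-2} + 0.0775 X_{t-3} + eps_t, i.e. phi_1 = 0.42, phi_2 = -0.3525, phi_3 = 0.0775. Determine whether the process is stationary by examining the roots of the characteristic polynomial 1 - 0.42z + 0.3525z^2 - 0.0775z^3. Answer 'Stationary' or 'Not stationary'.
\text{Stationary}

The AR(p) characteristic polynomial is P(z) = 1 - 0.42z + 0.3525z^2 - 0.0775z^3.
Stationarity requires all roots to lie outside the unit circle, i.e. |z| > 1 for every root.
Degree 3: look for a simple real root z0 first, then factor out (1 - z/z0) and solve the remaining quadratic.
Testing z0 = 4: P(4) = 1 + (-0.42)(4) + (0.3525)(4)^2 + (-0.0775)(4)^3
  = 1 + (-1.68) + (5.64) + (-4.96) = 0.  So z_0 = 4 is a root, |z_0| = 4.
Divide out the factor (1 - 0.25 z) = (1 - z/z0) (since 1/z0 = 0.25):
  P(z) = (1 - 0.25 z)(1 + (-0.17) z + (0.31) z^2)
  [check: z-coef -0.17 - (0.25) = -0.42; z^2-coef 0.31 - (0.25)(-0.17) = 0.3525; z^3-coef -(0.25)(0.31) = -0.0775.]
Remaining roots from the quadratic factor 1 + (-0.17) z + (0.31) z^2:
  Set 1 + (-0.17) z + (0.31) z^2 = 0, i.e. a z^2 + b z + c = 0 with a = 0.31, b = -0.17, c = 1.
  Discriminant D = b^2 - 4ac = (-0.17)^2 - 4*(0.31)*1 = 0.0289 - (1.24) = -1.2111.
  D < 0, so the roots are the complex-conjugate pair z = (-b +/- i sqrt(-D)) / (2a) = 0.2742 +/- 1.775i.
  For a conjugate pair |z|^2 = z * conj(z) = (product of roots) = c/a = 1/(0.31) = 3.225806, so |z| = sqrt(3.225806) = 1.7961 for both roots.
Moduli of all roots: 4.0000, 1.7961, 1.7961.
All moduli strictly greater than 1? Yes.
Verdict: Stationary.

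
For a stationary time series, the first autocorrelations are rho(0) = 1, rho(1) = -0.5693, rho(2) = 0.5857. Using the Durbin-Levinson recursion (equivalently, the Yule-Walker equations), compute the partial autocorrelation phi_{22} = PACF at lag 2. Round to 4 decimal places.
\phi_{22} = 0.3870

The PACF at lag k is phi_{kk}, the last component of the solution
to the Yule-Walker system G_k phi = r_k where
  (G_k)_{ij} = rho(|i - j|), (r_k)_i = rho(i), i,j = 1..k.
Equivalently, Durbin-Levinson gives phi_{kk} iteratively:
  phi_{11} = rho(1)
  phi_{kk} = [rho(k) - sum_{j=1..k-1} phi_{k-1,j} rho(k-j)]
            / [1 - sum_{j=1..k-1} phi_{k-1,j} rho(j)],
  phi_{k,j} = phi_{k-1,j} - phi_{kk} phi_{k-1,k-j},  j = 1..k-1.
Step k = 1:
  phi_11 = rho(1) = -0.5693.
Step k = 2:
  phi_22 = [rho(2) - phi_11 rho(1)] / [1 - phi_11 rho(1)] = [0.5857 - (-0.5693)(-0.5693)] / [1 - (-0.5693)(-0.5693)]
         = 0.26159751 / 0.67589751 = 0.387.
Therefore phi_{22} = 0.3870.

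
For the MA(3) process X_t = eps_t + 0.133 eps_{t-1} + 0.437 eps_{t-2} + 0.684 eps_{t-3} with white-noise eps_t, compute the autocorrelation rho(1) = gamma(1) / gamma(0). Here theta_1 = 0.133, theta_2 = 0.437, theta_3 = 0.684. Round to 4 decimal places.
\rho(1) = 0.2923

For an MA(q) process with theta_0 = 1, the autocovariance is
  gamma(k) = sigma^2 * sum_{i=0..q-k} theta_i * theta_{i+k},
and rho(k) = gamma(k) / gamma(0). Sigma^2 cancels.
  numerator   = (1)*(0.133) + (0.133)*(0.437) + (0.437)*(0.684) = 0.490029.
  denominator = (1)^2 + (0.133)^2 + (0.437)^2 + (0.684)^2 = 1.676514.
  rho(1) = 0.490029 / 1.676514 = 0.2923.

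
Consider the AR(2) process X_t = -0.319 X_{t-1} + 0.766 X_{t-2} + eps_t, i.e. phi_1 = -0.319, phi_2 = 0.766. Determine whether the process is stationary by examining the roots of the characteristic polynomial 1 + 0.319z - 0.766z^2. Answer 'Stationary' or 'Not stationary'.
\text{Not stationary}

The AR(p) characteristic polynomial is P(z) = 1 + 0.319z - 0.766z^2.
Stationarity requires all roots to lie outside the unit circle, i.e. |z| > 1 for every root.
Set 1 + (0.319) z + (-0.766) z^2 = 0, i.e. a z^2 + b z + c = 0 with a = -0.766, b = 0.319, c = 1.
Discriminant D = b^2 - 4ac = (0.319)^2 - 4*(-0.766)*1 = 0.101761 - (-3.064) = 3.165761.
D >= 0, so the roots are real: z = (-b +/- sqrt(D)) / (2a) = (-0.319 +/- 1.779259) / (-1.532).
  z_1 = (-0.319 + 1.779259) / (-1.532) = -0.9532,   |z_1| = 0.9532.
  z_2 = (-0.319 - 1.779259) / (-1.532) = 1.3696,   |z_2| = 1.3696.
Moduli of all roots: 0.9532, 1.3696.
All moduli strictly greater than 1? No.
Verdict: Not stationary.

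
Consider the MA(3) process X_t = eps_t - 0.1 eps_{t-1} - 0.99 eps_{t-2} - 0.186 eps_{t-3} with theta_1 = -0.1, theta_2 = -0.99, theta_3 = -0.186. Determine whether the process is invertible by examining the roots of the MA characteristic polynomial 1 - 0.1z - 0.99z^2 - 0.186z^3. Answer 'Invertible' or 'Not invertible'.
\text{Not invertible}

The MA(q) characteristic polynomial is P(z) = 1 - 0.1z - 0.99z^2 - 0.186z^3.
Invertibility requires all roots to lie outside the unit circle, i.e. |z| > 1 for every root.
Degree 3: look for a simple real root z0 first, then factor out (1 - z/z0) and solve the remaining quadratic.
Testing z0 = -5: P(-5) = 1 + (-0.1)(-5) + (-0.99)(-5)^2 + (-0.186)(-5)^3
  = 1 + (0.5) + (-24.75) + (23.25) = 0.  So z_0 = -5 is a root, |z_0| = 5.
Divide out the factor (1 + 0.2 z) = (1 - z/z0) (since 1/z0 = -0.2):
  P(z) = (1 + 0.2 z)(1 + (-0.3) z + (-0.93) z^2)
  [check: z-coef -0.3 - (-0.2) = -0.1; z^2-coef -0.93 - (-0.2)(-0.3) = -0.99; z^3-coef -(-0.2)(-0.93) = -0.186.]
Remaining roots from the quadratic factor 1 + (-0.3) z + (-0.93) z^2:
  Set 1 + (-0.3) z + (-0.93) z^2 = 0, i.e. a z^2 + b z + c = 0 with a = -0.93, b = -0.3, c = 1.
  Discriminant D = b^2 - 4ac = (-0.3)^2 - 4*(-0.93)*1 = 0.09 - (-3.72) = 3.81.
  D >= 0, so the roots are real: z = (-b +/- sqrt(D)) / (2a) = (0.3 +/- 1.951922) / (-1.86).
    z_1 = (0.3 + 1.951922) / (-1.86) = -1.2107,   |z_1| = 1.2107.
    z_2 = (0.3 - 1.951922) / (-1.86) = 0.8881,   |z_2| = 0.8881.
Moduli of all roots: 5.0000, 1.2107, 0.8881.
All moduli strictly greater than 1? No.
Verdict: Not invertible.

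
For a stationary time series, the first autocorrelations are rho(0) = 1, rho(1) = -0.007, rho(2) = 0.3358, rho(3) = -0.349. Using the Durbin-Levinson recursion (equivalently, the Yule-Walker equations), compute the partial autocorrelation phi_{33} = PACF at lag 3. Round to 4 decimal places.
\phi_{33} = -0.3890

The PACF at lag k is phi_{kk}, the last component of the solution
to the Yule-Walker system G_k phi = r_k where
  (G_k)_{ij} = rho(|i - j|), (r_k)_i = rho(i), i,j = 1..k.
Equivalently, Durbin-Levinson gives phi_{kk} iteratively:
  phi_{11} = rho(1)
  phi_{kk} = [rho(k) - sum_{j=1..k-1} phi_{k-1,j} rho(k-j)]
            / [1 - sum_{j=1..k-1} phi_{k-1,j} rho(j)],
  phi_{k,j} = phi_{k-1,j} - phi_{kk} phi_{k-1,k-j},  j = 1..k-1.
Step k = 1:
  phi_11 = rho(1) = -0.007.
Step k = 2:
  phi_22 = [rho(2) - phi_11 rho(1)] / [1 - phi_11 rho(1)] = [0.3358 - (-0.007)(-0.007)] / [1 - (-0.007)(-0.007)]
         = 0.335751 / 0.999951 = 0.335767.
  Update: phi_21 = phi_11 - phi_22 phi_11 = -0.007 - (0.335767)(-0.007) = -0.00465.
Step k = 3:
  phi_33 = [rho(3) - phi_21 rho(2) - phi_22 rho(1)] / [1 - phi_21 rho(1) - phi_22 rho(2)]
    numerator   = -0.349 - (-0.00465)(0.3358) - (0.335767)(-0.007) = -0.34508828
    denominator = 1 - (-0.00465)(-0.007) - (0.335767)(0.3358) = 0.88721674
  phi_33 = -0.34508828 / 0.88721674 = -0.389.
Therefore phi_{33} = -0.3890.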